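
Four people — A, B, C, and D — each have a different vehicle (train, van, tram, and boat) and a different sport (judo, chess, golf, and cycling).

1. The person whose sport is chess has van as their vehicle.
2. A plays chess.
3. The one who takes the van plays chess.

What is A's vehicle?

With clues 1–2, boat, train, and tram are impossible for A's vehicle.
That leaves van.

van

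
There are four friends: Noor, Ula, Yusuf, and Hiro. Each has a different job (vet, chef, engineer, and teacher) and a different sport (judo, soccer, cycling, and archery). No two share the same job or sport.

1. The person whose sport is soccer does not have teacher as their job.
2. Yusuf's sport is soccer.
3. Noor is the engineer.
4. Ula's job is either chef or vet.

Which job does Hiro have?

teacher

With clues 1–3, engineer is impossible for Hiro's job.
With clues 1–4, chef and vet are impossible for Hiro's job.
That leaves teacher.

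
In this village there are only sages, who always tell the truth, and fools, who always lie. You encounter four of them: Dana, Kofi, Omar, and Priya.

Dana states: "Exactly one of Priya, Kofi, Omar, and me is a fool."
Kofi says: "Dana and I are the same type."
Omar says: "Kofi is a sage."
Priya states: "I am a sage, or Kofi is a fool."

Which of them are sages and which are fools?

Dana: sage, Kofi: sage, Omar: sage, Priya: fool

Consider Dana. Suppose Dana is a fool.
Then whichever role Kofi has, Kofi's statement has the wrong truth value — contradiction.
So Dana is a sage.
Consider Kofi. Suppose Kofi is a fool.
Then no assignment of the remaining roles makes every statement match its speaker's type — contradiction.
So Kofi is a sage.
With that fixed, Omar's statement is true, so Omar is a sage.
Consider Priya. Suppose Priya is a sage.
Then Dana's statement comes out false, contradicting Dana being a sage.
So Priya is a fool.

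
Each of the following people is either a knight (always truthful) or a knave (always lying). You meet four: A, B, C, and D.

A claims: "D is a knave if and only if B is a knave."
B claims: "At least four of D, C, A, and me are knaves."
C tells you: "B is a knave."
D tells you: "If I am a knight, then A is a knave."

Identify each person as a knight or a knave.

A: knave, B: knave, C: knight, D: knight

Consider A. Suppose A is a knight.
Then whichever role D has, D's statement has the wrong truth value — contradiction.
So A is a knave.
With that fixed, D's statement is true, so D is a knight.
With that fixed, B's statement is false, so B is a knave.
With that fixed, C's statement is true, so C is a knight.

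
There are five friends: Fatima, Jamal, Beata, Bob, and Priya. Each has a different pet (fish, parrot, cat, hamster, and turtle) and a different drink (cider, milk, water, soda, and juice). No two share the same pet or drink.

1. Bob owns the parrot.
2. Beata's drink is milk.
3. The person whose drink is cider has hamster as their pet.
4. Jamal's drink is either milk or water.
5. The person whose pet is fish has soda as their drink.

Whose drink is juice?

Bob

With clues 1–2, Beata is impossible for the one with drink juice.
With clues 1–4, Jamal is impossible for the one with drink juice.
With clues 1–5, Fatima and Priya are impossible for the one with drink juice.
That leaves Bob.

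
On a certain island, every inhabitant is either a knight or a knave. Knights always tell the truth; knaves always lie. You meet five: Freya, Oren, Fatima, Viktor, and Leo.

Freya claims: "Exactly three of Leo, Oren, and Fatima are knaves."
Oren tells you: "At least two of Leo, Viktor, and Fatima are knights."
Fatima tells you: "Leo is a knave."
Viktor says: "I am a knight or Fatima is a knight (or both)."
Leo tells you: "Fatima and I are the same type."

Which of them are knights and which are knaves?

Consider Freya. Suppose Freya is a knight.
Then no assignment of the remaining roles makes every statement match its speaker's type — contradiction.
So Freya is a knave.
Consider Oren. Suppose Oren is a knave.
Then no assignment of the remaining roles makes every statement match its speaker's type — contradiction.
So Oren is a knight.
Consider Fatima. Suppose Fatima is a knave.
Then whichever role Leo has, Leo's statement has the wrong truth value — contradiction.
So Fatima is a knight.
With that fixed, Viktor's statement is true, so Viktor is a knight.
Consider Leo. Suppose Leo is a knight.
Then Fatima's statement comes out false, contradicting Fatima being a knight.
So Leo is a knave.

Freya: knave, Oren: knight, Fatima: knight, Viktor: knight, Leo: knave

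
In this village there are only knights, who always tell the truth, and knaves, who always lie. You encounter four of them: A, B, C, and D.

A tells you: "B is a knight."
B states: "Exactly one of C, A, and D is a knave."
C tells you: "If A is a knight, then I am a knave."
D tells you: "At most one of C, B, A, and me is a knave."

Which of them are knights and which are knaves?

Consider A. Suppose A is a knight.
Then whichever role C has, C's statement has the wrong truth value — contradiction.
So A is a knave.
With that fixed, C's statement is true, so C is a knight.
Consider B. Suppose B is a knight.
Then A's statement comes out true, contradicting A being a knave.
So B is a knave.
With that fixed, D's statement is false, so D is a knave.

A: knave, B: knave, C: knight, D: knave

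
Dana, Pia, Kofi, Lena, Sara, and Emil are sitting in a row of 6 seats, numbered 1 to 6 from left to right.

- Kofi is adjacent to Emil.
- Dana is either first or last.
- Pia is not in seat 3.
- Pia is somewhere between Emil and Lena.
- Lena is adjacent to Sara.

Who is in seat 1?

Dana

With clues 1–4, Pia is ruled out for seat 1.
With clues 1–5, Emil, Kofi, Lena, and Sara are ruled out for seat 1.
So seat 1 is Dana.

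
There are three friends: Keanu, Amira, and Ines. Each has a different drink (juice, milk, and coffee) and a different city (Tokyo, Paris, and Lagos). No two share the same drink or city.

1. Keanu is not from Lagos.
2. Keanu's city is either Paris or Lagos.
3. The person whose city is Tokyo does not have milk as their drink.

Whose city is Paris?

With clues 1–2, Amira and Ines are impossible for the one with city Paris.
That leaves Keanu.

Keanu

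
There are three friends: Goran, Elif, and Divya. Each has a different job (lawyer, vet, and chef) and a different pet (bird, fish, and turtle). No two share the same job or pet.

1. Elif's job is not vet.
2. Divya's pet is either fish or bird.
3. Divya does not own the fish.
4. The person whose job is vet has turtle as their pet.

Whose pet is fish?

With clues 1–3, Divya is impossible for the one with pet fish.
With clues 1–4, Goran is impossible for the one with pet fish.
That leaves Elif.

Elif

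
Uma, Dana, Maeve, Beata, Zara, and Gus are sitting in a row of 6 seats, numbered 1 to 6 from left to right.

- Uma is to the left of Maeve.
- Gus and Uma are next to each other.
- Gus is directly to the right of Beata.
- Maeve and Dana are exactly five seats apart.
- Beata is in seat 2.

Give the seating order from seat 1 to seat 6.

From clue 1: Uma is in {1,2,3,4,5}.
From clues 1–2: Maeve is in {3,4,5,6}.
From clues 1–3: Uma is in {3,4,5}.
From clues 1–4: Dana → seat 1, Maeve → seat 6.
From clues 1–5: Beata → seat 2, Gus → seat 3, Uma → seat 4, Zara → seat 5.

Dana, Beata, Gus, Uma, Zara, Maeve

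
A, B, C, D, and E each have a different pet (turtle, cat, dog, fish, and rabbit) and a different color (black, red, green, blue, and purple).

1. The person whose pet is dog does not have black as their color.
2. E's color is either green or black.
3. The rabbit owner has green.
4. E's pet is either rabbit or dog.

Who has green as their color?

E

With clues 1–4, A, B, C, and D are impossible for the one with color green.
That leaves E.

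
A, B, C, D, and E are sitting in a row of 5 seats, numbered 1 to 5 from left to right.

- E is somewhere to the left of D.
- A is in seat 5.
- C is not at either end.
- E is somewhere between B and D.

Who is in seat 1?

With clue 1, D is ruled out for seat 1.
With clues 1–2, A is ruled out for seat 1.
With clues 1–3, C is ruled out for seat 1.
With clues 1–4, E is ruled out for seat 1.
So seat 1 is B.

B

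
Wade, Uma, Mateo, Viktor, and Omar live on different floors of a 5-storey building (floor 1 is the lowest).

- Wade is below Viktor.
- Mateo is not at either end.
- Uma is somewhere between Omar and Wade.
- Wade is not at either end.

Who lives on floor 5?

Viktor

With clue 1, Wade is ruled out for floor 5.
With clues 1–2, Mateo is ruled out for floor 5.
With clues 1–3, Uma is ruled out for floor 5.
With clues 1–4, Omar is ruled out for floor 5.
So floor 5 is Viktor.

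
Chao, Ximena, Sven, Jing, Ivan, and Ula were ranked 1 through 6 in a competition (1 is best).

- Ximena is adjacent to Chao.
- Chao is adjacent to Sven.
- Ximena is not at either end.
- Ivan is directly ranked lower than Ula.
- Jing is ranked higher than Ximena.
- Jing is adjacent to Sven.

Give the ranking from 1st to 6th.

Jing, Sven, Chao, Ximena, Ula, Ivan

From clues 1–2: Chao is in {2,3,4,5}.
From clues 1–5: Chao is in {3,5}.
From clues 1–6: Jing → rank 1, Sven → rank 2, Chao → rank 3, Ximena → rank 4, Ula → rank 5, Ivan → rank 6.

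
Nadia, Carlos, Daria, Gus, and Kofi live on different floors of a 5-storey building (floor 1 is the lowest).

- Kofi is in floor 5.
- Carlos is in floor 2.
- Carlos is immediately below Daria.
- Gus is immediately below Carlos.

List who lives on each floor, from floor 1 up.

From clue 1: Kofi → floor 5.
From clues 1–2: Carlos → floor 2.
From clues 1–3: Daria → floor 3.
From clues 1–4: Gus → floor 1, Nadia → floor 4.

Gus, Carlos, Daria, Nadia, Kofi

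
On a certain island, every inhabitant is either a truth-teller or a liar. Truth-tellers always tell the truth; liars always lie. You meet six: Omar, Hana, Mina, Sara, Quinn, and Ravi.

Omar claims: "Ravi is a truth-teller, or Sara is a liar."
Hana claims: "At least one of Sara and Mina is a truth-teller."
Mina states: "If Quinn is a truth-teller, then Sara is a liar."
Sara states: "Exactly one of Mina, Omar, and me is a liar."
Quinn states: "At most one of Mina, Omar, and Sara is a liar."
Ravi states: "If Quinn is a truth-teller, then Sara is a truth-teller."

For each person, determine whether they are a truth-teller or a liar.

Omar: truth-teller, Hana: truth-teller, Mina: liar, Sara: truth-teller, Quinn: truth-teller, Ravi: truth-teller

Consider Omar. Suppose Omar is a liar.
Then no assignment of the remaining roles makes every statement match its speaker's type — contradiction.
So Omar is a truth-teller.
Consider Hana. Suppose Hana is a liar.
Then no assignment of the remaining roles makes every statement match its speaker's type — contradiction.
So Hana is a truth-teller.
Consider Mina. Suppose Mina is a truth-teller.
Then whichever role Sara has, Sara's statement has the wrong truth value — contradiction.
So Mina is a liar.
Consider Sara. Suppose Sara is a liar.
Then Hana's statement comes out false, contradicting Hana being a truth-teller.
So Sara is a truth-teller.
With that fixed, Quinn's statement is true, so Quinn is a truth-teller.
With that fixed, Ravi's statement is true, so Ravi is a truth-teller.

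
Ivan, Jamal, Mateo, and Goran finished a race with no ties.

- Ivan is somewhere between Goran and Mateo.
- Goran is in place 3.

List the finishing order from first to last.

From clue 1: Ivan is in {2,3}.
From clues 1–2: Mateo → place 1, Ivan → place 2, Goran → place 3, Jamal → place 4.

Mateo, Ivan, Goran, Jamal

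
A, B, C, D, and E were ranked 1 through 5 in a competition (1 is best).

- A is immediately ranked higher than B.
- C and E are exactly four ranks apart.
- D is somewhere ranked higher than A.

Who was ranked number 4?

With clues 1–2, A, C, and E are ruled out for rank 4.
With clues 1–3, D is ruled out for rank 4.
So rank 4 is B.

B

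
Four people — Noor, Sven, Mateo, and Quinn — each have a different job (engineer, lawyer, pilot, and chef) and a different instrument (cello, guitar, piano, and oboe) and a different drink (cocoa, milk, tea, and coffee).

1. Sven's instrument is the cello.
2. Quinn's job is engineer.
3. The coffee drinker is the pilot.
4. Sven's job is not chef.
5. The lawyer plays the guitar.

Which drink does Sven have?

With clues 1–5, cocoa, milk, and tea are impossible for Sven's drink.
That leaves coffee.

coffee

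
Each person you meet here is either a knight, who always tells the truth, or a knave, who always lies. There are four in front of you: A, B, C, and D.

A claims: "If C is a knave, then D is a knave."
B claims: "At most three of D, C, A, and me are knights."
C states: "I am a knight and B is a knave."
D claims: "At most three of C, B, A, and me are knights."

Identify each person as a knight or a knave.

Consider A. Suppose A is a knight.
Then no assignment of the remaining roles makes every statement match its speaker's type — contradiction.
So A is a knave.
With that fixed, B's statement is true, so B is a knight.
With that fixed, C's statement is false, so C is a knave.
With that fixed, D's statement is true, so D is a knight.

A: knave, B: knight, C: knave, D: knight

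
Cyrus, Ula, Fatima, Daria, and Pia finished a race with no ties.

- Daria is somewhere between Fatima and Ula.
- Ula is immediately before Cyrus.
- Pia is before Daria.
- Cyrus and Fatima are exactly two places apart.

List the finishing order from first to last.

Pia, Ula, Cyrus, Daria, Fatima

From clue 1: Daria is in {2,3,4}.
From clues 1–3: Daria is in {3,4}.
From clues 1–4: Pia → place 1, Ula → place 2, Cyrus → place 3, Daria → place 4, Fatima → place 5.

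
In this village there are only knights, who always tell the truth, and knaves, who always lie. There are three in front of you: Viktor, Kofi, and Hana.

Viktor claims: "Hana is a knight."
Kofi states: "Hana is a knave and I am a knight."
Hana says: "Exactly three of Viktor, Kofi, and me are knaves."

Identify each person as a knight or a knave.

Viktor: knave, Kofi: knight, Hana: knave

Consider Viktor. Suppose Viktor is a knight.
Then no assignment of the remaining roles makes every statement match its speaker's type — contradiction.
So Viktor is a knave.
Consider Kofi. Suppose Kofi is a knave.
Then whichever role Hana has, Hana's statement has the wrong truth value — contradiction.
So Kofi is a knight.
With that fixed, Hana's statement is false, so Hana is a knave.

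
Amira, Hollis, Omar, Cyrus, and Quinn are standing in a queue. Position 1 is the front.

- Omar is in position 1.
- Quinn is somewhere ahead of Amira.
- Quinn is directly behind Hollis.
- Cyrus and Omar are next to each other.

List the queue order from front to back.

Omar, Cyrus, Hollis, Quinn, Amira

From clue 1: Omar → position 1.
From clues 1–2: Amira is in {3,4,5}.
From clues 1–3: Amira is in {4,5}.
From clues 1–4: Cyrus → position 2, Hollis → position 3, Quinn → position 4, Amira → position 5.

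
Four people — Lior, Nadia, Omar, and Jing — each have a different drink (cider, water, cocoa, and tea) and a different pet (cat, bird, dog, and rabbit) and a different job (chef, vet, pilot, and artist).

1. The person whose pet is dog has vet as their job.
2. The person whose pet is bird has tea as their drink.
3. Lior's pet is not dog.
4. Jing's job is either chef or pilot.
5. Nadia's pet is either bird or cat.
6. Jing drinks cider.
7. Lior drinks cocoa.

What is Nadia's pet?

With clues 1–5, dog and rabbit are impossible for Nadia's pet.
With clues 1–7, cat is impossible for Nadia's pet.
That leaves bird.

bird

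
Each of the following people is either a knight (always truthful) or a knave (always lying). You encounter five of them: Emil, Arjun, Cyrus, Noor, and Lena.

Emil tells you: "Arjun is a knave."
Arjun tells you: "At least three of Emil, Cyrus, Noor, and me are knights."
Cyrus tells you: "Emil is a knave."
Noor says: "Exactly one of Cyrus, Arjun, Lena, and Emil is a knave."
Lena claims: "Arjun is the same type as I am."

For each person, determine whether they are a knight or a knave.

Consider Emil. Suppose Emil is a knight.
Then no assignment of the remaining roles makes every statement match its speaker's type — contradiction.
So Emil is a knave.
With that fixed, Cyrus's statement is true, so Cyrus is a knight.
Consider Arjun. Suppose Arjun is a knave.
Then Emil's statement comes out true, contradicting Emil being a knave.
So Arjun is a knight.
Consider Noor. Suppose Noor is a knave.
Then Arjun's statement comes out false, contradicting Arjun being a knight.
So Noor is a knight.
Consider Lena. Suppose Lena is a knave.
Then Noor's statement comes out false, contradicting Noor being a knight.
So Lena is a knight.

Emil: knave, Arjun: knight, Cyrus: knight, Noor: knight, Lena: knight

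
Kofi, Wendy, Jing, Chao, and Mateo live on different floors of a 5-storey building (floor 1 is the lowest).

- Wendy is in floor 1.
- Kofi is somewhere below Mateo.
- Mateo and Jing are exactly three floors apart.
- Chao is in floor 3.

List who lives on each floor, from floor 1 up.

From clue 1: Wendy → floor 1.
From clues 1–2: Kofi is in {2,3,4}.
From clues 1–3: Jing → floor 2, Mateo → floor 5.
From clues 1–4: Chao → floor 3, Kofi → floor 4.

Wendy, Jing, Chao, Kofi, Mateo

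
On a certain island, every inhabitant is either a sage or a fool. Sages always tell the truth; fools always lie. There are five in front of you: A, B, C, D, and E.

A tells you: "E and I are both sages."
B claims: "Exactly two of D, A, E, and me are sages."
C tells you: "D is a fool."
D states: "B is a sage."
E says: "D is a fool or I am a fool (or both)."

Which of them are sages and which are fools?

A: fool, B: fool, C: sage, D: fool, E: sage

Consider A. Suppose A is a sage.
Then no assignment of the remaining roles makes every statement match its speaker's type — contradiction.
So A is a fool.
Consider B. Suppose B is a sage.
Then no assignment of the remaining roles makes every statement match its speaker's type — contradiction.
So B is a fool.
With that fixed, D's statement is false, so D is a fool.
With that fixed, E's statement is true, so E is a sage.
With that fixed, C's statement is true, so C is a sage.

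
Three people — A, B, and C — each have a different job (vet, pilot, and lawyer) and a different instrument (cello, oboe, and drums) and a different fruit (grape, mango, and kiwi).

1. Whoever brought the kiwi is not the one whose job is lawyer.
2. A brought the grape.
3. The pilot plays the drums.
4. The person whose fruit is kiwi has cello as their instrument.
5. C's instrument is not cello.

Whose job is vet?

B

With clues 1–4, A is impossible for the one with job vet.
With clues 1–5, C is impossible for the one with job vet.
That leaves B.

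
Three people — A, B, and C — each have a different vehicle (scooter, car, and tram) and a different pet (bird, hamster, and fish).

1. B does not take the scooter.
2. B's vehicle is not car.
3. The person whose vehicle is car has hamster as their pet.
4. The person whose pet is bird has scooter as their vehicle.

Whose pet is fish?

With clues 1–4, A and C are impossible for the one with pet fish.
That leaves B.

B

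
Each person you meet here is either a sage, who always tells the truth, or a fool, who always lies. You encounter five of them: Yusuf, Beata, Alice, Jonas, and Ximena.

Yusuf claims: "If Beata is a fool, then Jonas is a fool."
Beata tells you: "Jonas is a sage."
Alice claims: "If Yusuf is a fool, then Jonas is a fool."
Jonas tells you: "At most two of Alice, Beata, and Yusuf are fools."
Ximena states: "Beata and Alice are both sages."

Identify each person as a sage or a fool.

Consider Yusuf. Suppose Yusuf is a fool.
Then no assignment of the remaining roles makes every statement match its speaker's type — contradiction.
So Yusuf is a sage.
With that fixed, Alice's statement is true, so Alice is a sage.
With that fixed, Jonas's statement is true, so Jonas is a sage.
With that fixed, Beata's statement is true, so Beata is a sage.
With that fixed, Ximena's statement is true, so Ximena is a sage.

Yusuf: sage, Beata: sage, Alice: sage, Jonas: sage, Ximena: sage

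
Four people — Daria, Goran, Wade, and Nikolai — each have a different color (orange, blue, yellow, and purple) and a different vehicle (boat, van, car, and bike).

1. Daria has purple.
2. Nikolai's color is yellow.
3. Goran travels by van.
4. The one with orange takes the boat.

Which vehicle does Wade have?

With clues 1–3, van is impossible for Wade's vehicle.
With clues 1–4, bike and car are impossible for Wade's vehicle.
That leaves boat.

boat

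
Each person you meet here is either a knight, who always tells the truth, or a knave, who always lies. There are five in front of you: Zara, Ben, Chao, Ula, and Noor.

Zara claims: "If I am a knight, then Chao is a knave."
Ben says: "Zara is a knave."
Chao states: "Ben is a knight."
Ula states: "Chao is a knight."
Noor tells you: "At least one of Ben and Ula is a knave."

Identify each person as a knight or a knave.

Zara: knight, Ben: knave, Chao: knave, Ula: knave, Noor: knight

Consider Zara. Suppose Zara is a knave.
Then Zara's own statement would have to be false, but it can't be — contradiction.
So Zara is a knight.
With that fixed, Ben's statement is false, so Ben is a knave.
With that fixed, Chao's statement is false, so Chao is a knave.
With that fixed, Ula's statement is false, so Ula is a knave.
With that fixed, Noor's statement is true, so Noor is a knight.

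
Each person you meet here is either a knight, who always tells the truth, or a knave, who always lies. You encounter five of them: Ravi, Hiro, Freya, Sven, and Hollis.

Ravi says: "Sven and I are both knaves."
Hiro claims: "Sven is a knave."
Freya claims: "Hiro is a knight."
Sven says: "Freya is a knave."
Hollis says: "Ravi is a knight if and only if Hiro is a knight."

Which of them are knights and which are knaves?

Consider Ravi. Suppose Ravi is a knight.
Then Ravi's own statement would have to be true, but it can't be — contradiction.
So Ravi is a knave.
Consider Hiro. Suppose Hiro is a knight.
Then no assignment of the remaining roles makes every statement match its speaker's type — contradiction.
So Hiro is a knave.
With that fixed, Freya's statement is false, so Freya is a knave.
With that fixed, Sven's statement is true, so Sven is a knight.
With that fixed, Hollis's statement is true, so Hollis is a knight.

Ravi: knave, Hiro: knave, Freya: knave, Sven: knight, Hollis: knight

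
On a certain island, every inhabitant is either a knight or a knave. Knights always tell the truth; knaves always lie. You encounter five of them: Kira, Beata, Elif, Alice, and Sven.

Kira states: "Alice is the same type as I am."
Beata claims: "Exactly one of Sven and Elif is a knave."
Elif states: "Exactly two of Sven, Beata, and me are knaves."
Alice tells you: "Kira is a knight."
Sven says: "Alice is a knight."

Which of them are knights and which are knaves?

Kira: knight, Beata: knight, Elif: knave, Alice: knight, Sven: knight

Consider Kira. Suppose Kira is a knave.
Then no assignment of the remaining roles makes every statement match its speaker's type — contradiction.
So Kira is a knight.
With that fixed, Alice's statement is true, so Alice is a knight.
With that fixed, Sven's statement is true, so Sven is a knight.
Consider Beata. Suppose Beata is a knave.
Then whichever role Elif has, Elif's statement has the wrong truth value — contradiction.
So Beata is a knight.
With that fixed, Elif's statement is false, so Elif is a knave.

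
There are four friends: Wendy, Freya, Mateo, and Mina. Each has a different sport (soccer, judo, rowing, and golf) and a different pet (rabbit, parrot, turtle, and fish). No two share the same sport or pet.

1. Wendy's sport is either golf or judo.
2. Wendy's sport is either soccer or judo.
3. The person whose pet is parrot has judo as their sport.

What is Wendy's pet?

parrot

With clues 1–3, fish, rabbit, and turtle are impossible for Wendy's pet.
That leaves parrot.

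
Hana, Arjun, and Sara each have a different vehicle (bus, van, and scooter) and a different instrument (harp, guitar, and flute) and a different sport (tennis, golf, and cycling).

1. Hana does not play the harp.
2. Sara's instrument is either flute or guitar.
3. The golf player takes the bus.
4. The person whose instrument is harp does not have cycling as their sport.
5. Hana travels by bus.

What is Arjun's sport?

tennis

With clues 1–4, cycling is impossible for Arjun's sport.
With clues 1–5, golf is impossible for Arjun's sport.
That leaves tennis.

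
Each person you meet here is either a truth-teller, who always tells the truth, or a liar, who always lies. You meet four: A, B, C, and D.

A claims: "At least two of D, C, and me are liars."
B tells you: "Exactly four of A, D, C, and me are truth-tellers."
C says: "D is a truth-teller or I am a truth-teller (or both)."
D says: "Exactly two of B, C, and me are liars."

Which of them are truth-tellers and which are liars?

Consider A. Suppose A is a liar.
Then no assignment of the remaining roles makes every statement match its speaker's type — contradiction.
So A is a truth-teller.
Consider B. Suppose B is a truth-teller.
Then no assignment of the remaining roles makes every statement match its speaker's type — contradiction.
So B is a liar.
Consider C. Suppose C is a truth-teller.
Then A's statement comes out false, contradicting A being a truth-teller.
So C is a liar.
Consider D. Suppose D is a truth-teller.
Then A's statement comes out false, contradicting A being a truth-teller.
So D is a liar.

A: truth-teller, B: liar, C: liar, D: liar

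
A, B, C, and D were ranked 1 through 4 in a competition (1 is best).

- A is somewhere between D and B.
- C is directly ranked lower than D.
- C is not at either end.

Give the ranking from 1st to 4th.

From clue 1: A is in {2,3}.
From clues 1–3: D → rank 1, C → rank 2, A → rank 3, B → rank 4.

D, C, A, B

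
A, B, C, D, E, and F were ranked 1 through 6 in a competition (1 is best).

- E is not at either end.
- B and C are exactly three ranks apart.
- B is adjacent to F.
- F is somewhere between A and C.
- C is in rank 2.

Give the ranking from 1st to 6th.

D, C, E, F, B, A

From clue 1: E is in {2,3,4,5}.
From clues 1–4: A is in {1,2,5,6}.
From clues 1–5: D → rank 1, C → rank 2, E → rank 3, F → rank 4, B → rank 5, A → rank 6.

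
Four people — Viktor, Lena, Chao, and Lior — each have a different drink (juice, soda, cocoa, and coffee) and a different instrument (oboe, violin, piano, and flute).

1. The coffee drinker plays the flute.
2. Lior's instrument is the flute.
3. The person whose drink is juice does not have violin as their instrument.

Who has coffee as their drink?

Lior

With clues 1–2, Chao, Lena, and Viktor are impossible for the one with drink coffee.
That leaves Lior.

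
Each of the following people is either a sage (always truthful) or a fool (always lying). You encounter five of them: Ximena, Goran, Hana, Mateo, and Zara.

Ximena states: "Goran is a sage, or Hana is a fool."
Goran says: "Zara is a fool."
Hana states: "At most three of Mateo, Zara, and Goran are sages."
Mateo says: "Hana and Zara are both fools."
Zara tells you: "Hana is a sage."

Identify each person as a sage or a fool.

Regardless of anyone's role, Hana's statement is true, so Hana is a sage.
With that fixed, Mateo's statement is false, so Mateo is a fool.
With that fixed, Zara's statement is true, so Zara is a sage.
With that fixed, Goran's statement is false, so Goran is a fool.
With that fixed, Ximena's statement is false, so Ximena is a fool.

Ximena: fool, Goran: fool, Hana: sage, Mateo: fool, Zara: sage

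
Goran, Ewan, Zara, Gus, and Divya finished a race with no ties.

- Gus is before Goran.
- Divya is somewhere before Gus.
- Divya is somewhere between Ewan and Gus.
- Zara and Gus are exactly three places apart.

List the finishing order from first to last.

From clue 1: Goran is in {2,3,4,5}.
From clues 1–2: Goran is in {3,4,5}.
From clues 1–3: Goran is in {4,5}.
From clues 1–4: Zara → place 1, Ewan → place 2, Divya → place 3, Gus → place 4, Goran → place 5.

Zara, Ewan, Divya, Gus, Goran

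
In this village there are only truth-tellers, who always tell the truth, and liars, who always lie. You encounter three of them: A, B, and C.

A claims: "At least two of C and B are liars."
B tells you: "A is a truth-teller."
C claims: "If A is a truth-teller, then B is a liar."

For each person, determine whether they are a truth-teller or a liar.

Consider A. Suppose A is a truth-teller.
Then no assignment of the remaining roles makes every statement match its speaker's type — contradiction.
So A is a liar.
With that fixed, B's statement is false, so B is a liar.
With that fixed, C's statement is true, so C is a truth-teller.

A: liar, B: liar, C: truth-teller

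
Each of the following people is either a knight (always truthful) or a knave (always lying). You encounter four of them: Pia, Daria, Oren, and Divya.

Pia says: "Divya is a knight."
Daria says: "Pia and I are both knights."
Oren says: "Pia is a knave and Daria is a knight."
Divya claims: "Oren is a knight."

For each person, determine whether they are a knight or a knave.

Consider Pia. Suppose Pia is a knight.
Then no assignment of the remaining roles makes every statement match its speaker's type — contradiction.
So Pia is a knave.
With that fixed, Daria's statement is false, so Daria is a knave.
With that fixed, Oren's statement is false, so Oren is a knave.
With that fixed, Divya's statement is false, so Divya is a knave.

Pia: knave, Daria: knave, Oren: knave, Divya: knave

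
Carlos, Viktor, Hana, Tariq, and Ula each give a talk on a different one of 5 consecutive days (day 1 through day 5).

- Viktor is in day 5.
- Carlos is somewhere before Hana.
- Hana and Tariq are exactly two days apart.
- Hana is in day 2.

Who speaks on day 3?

Ula

With clue 1, Viktor is ruled out for day 3.
With clues 1–3, Tariq is ruled out for day 3.
With clues 1–4, Carlos and Hana are ruled out for day 3.
So day 3 is Ula.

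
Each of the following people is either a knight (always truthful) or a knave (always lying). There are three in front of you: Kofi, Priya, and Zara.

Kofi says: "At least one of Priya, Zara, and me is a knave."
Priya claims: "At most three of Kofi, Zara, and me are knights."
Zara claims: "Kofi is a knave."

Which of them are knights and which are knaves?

Regardless of anyone's role, Priya's statement is true, so Priya is a knight.
Consider Kofi. Suppose Kofi is a knave.
Then Kofi's own statement would have to be false, but it can't be — contradiction.
So Kofi is a knight.
With that fixed, Zara's statement is false, so Zara is a knave.

Kofi: knight, Priya: knight, Zara: knave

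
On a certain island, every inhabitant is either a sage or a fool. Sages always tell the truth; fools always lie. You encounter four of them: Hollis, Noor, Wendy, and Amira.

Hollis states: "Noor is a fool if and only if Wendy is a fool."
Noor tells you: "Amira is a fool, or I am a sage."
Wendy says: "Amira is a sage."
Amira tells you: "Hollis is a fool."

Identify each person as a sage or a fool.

Hollis: fool, Noor: fool, Wendy: sage, Amira: sage

Consider Hollis. Suppose Hollis is a sage.
Then no assignment of the remaining roles makes every statement match its speaker's type — contradiction.
So Hollis is a fool.
With that fixed, Amira's statement is true, so Amira is a sage.
With that fixed, Wendy's statement is true, so Wendy is a sage.
Consider Noor. Suppose Noor is a sage.
Then Hollis's statement comes out true, contradicting Hollis being a fool.
So Noor is a fool.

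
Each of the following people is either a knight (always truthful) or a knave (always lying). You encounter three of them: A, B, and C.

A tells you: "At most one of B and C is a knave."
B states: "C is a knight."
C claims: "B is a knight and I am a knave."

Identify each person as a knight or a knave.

A: knave, B: knave, C: knave

Consider A. Suppose A is a knight.
Then no assignment of the remaining roles makes every statement match its speaker's type — contradiction.
So A is a knave.
Consider B. Suppose B is a knight.
Then A's statement comes out true, contradicting A being a knave.
So B is a knave.
With that fixed, C's statement is false, so C is a knave.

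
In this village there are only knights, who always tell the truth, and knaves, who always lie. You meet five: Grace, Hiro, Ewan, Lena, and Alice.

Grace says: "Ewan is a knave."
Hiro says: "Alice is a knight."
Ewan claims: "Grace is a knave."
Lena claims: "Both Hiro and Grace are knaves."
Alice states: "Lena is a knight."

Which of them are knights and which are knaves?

Grace: knight, Hiro: knave, Ewan: knave, Lena: knave, Alice: knave

Consider Grace. Suppose Grace is a knave.
Then no assignment of the remaining roles makes every statement match its speaker's type — contradiction.
So Grace is a knight.
With that fixed, Ewan's statement is false, so Ewan is a knave.
With that fixed, Lena's statement is false, so Lena is a knave.
With that fixed, Alice's statement is false, so Alice is a knave.
With that fixed, Hiro's statement is false, so Hiro is a knave.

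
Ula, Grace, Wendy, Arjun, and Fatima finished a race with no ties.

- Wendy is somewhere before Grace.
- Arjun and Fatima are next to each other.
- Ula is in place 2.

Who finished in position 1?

With clue 1, Grace is ruled out for place 1.
With clues 1–3, Arjun, Fatima, and Ula are ruled out for place 1.
So place 1 is Wendy.

Wendy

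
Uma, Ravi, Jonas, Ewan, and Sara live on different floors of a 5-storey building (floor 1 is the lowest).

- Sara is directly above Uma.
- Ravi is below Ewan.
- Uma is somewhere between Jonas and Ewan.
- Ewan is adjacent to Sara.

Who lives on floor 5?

With clue 1, Uma is ruled out for floor 5.
With clues 1–2, Ravi is ruled out for floor 5.
With clues 1–3, Sara is ruled out for floor 5.
With clues 1–4, Jonas is ruled out for floor 5.
So floor 5 is Ewan.

Ewan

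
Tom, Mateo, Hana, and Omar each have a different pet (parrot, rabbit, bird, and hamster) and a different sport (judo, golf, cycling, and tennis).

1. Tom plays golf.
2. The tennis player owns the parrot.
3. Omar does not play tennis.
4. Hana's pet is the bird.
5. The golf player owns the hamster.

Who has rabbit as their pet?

With clues 1–4, Hana and Mateo are impossible for the one with pet rabbit.
With clues 1–5, Tom is impossible for the one with pet rabbit.
That leaves Omar.

Omar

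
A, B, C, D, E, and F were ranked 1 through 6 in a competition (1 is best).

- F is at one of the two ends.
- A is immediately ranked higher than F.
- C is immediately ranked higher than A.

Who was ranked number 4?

C

With clue 1, F is ruled out for rank 4.
With clues 1–2, A is ruled out for rank 4.
With clues 1–3, B, D, and E are ruled out for rank 4.
So rank 4 is C.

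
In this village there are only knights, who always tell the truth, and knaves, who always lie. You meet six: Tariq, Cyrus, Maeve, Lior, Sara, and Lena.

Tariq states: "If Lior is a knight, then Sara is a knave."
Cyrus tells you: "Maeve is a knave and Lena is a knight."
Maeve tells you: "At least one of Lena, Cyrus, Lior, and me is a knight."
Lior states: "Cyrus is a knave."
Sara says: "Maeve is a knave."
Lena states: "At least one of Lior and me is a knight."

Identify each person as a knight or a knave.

Consider Tariq. Suppose Tariq is a knave.
Then no assignment of the remaining roles makes every statement match its speaker's type — contradiction.
So Tariq is a knight.
Consider Cyrus. Suppose Cyrus is a knight.
Then no assignment of the remaining roles makes every statement match its speaker's type — contradiction.
So Cyrus is a knave.
With that fixed, Lior's statement is true, so Lior is a knight.
With that fixed, Lena's statement is true, so Lena is a knight.
With that fixed, Maeve's statement is true, so Maeve is a knight.
With that fixed, Sara's statement is false, so Sara is a knave.

Tariq: knight, Cyrus: knave, Maeve: knight, Lior: knight, Sara: knave, Lena: knight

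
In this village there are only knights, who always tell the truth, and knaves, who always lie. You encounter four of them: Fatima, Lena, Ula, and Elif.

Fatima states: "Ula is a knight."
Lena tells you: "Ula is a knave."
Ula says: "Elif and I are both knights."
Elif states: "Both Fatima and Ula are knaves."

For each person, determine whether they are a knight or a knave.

Consider Fatima. Suppose Fatima is a knight.
Then no assignment of the remaining roles makes every statement match its speaker's type — contradiction.
So Fatima is a knave.
Consider Lena. Suppose Lena is a knave.
Then no assignment of the remaining roles makes every statement match its speaker's type — contradiction.
So Lena is a knight.
Consider Ula. Suppose Ula is a knight.
Then Fatima's statement comes out true, contradicting Fatima being a knave.
So Ula is a knave.
With that fixed, Elif's statement is true, so Elif is a knight.

Fatima: knave, Lena: knight, Ula: knave, Elif: knight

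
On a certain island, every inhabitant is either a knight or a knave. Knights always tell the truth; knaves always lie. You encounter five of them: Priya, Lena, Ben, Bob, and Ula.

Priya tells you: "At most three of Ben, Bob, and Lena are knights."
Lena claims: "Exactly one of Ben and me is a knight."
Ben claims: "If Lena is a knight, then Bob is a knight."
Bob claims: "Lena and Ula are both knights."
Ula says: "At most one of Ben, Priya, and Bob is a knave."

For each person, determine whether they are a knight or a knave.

Regardless of anyone's role, Priya's statement is true, so Priya is a knight.
Consider Lena. Suppose Lena is a knave.
Then no assignment of the remaining roles makes every statement match its speaker's type — contradiction.
So Lena is a knight.
Consider Ben. Suppose Ben is a knight.
Then Lena's statement comes out false, contradicting Lena being a knight.
So Ben is a knave.
Consider Bob. Suppose Bob is a knight.
Then Ben's statement comes out true, contradicting Ben being a knave.
So Bob is a knave.
With that fixed, Ula's statement is false, so Ula is a knave.

Priya: knight, Lena: knight, Ben: knave, Bob: knave, Ula: knave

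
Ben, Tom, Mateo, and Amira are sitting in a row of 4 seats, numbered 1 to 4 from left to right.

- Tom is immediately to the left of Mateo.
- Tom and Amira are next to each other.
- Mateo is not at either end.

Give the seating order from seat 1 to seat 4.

Amira, Tom, Mateo, Ben

From clue 1: Tom is in {1,2,3}.
From clues 1–2: Ben is in {1,4}.
From clues 1–3: Amira → seat 1, Tom → seat 2, Mateo → seat 3, Ben → seat 4.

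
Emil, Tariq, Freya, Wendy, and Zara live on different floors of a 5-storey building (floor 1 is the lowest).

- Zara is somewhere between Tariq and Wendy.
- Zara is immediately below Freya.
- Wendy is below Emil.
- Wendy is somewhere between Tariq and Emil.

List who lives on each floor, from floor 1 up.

Tariq, Zara, Freya, Wendy, Emil

From clue 1: Zara is in {2,3,4}.
From clues 1–2: Freya is in {3,4}.
From clues 1–4: Tariq → floor 1, Zara → floor 2, Freya → floor 3, Wendy → floor 4, Emil → floor 5.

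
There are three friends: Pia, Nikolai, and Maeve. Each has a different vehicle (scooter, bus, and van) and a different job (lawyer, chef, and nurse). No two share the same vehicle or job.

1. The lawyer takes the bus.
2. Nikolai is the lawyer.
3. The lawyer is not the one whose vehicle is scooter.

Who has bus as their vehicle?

With clues 1–2, Maeve and Pia are impossible for the one with vehicle bus.
That leaves Nikolai.

Nikolai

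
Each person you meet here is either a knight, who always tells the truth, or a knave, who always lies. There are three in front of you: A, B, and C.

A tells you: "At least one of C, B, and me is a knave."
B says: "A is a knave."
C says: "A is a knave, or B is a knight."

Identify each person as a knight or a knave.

Consider A. Suppose A is a knave.
Then A's own statement would have to be false, but it can't be — contradiction.
So A is a knight.
With that fixed, B's statement is false, so B is a knave.
With that fixed, C's statement is false, so C is a knave.

A: knight, B: knave, C: knave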